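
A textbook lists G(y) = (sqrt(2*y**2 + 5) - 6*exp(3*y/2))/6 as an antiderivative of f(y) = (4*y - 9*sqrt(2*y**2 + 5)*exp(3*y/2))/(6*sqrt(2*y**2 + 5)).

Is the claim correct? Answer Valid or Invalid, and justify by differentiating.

d/dy[G] = (2*y - 9*sqrt(2*y**2 + 5)*exp(3*y/2))/(6*sqrt(2*y**2 + 5))
d/dy[G] - f(y) = -y/(3*sqrt(2*y**2 + 5)) != 0.

Invalid: d/dy[G] - f = -y/(3*sqrt(2*y**2 + 5)), which is not 0.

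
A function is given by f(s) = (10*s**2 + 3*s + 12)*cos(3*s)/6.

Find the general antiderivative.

A first test for any F(s): its s-derivative must equal f(s) identically.
Check: d/ds[(90*s**2*sin(3*s) + 27*s*sin(3*s) + 60*s*cos(3*s) + 88*sin(3*s) + 9*cos(3*s))/162] = 5*s**2*cos(3*s)/3 + s*cos(3*s)/2 + 2*cos(3*s), which equals f(s).

F(s) = (90*s**2*sin(3*s) + 27*s*sin(3*s) + 60*s*cos(3*s) + 88*sin(3*s) + 9*cos(3*s))/162 + C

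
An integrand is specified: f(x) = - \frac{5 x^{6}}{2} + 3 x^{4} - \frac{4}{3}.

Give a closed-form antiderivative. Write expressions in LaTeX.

An antiderivative is F(x) = - \frac{5 x^{7}}{14} + \frac{3 x^{5}}{5} - \frac{4 x}{3}.

Integrate term by term and add the pieces.
Check: d/dx[- \frac{5 x^{7}}{14} + \frac{3 x^{5}}{5} - \frac{4 x}{3}] = - \frac{5 x^{6}}{2} + 3 x^{4} - \frac{4}{3} = f(x).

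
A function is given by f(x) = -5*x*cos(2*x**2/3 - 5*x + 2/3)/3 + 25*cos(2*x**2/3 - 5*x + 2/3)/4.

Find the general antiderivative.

F(x) = -5*sin(2*x**2/3 - 5*x + 2/3)/4 + C

f matches the chain-rule pattern g'(h)*h' with inner function h(x) = 2*x**2/3 - 5*x + 2/3; substituting u = h(x) collapses the integral.
Check: d/dx[-5*sin(2*x**2/3 - 5*x + 2/3)/4] = -5*x*cos(2*x**2/3 - 5*x + 2/3)/3 + 25*cos(2*x**2/3 - 5*x + 2/3)/4 = f(x).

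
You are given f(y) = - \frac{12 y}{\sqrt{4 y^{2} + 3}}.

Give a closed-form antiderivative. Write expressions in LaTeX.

An antiderivative is F(y) = - 3 \sqrt{4 y^{2} + 3}.

f matches the chain-rule pattern g'(h)*h' with inner function h(y) = 4 y^{2} + 3; substituting u = h(y) collapses the integral.
Check: d/dy[- 3 \sqrt{4 y^{2} + 3}] = - \frac{12 y}{\sqrt{4 y^{2} + 3}} = f(y).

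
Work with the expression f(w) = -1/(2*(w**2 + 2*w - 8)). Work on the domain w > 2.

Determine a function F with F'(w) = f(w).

An antiderivative is F(w) = -log(w - 2)/12 + log(w + 4)/12.

Factor the denominator (2*(w - 2)*(w + 4)) and decompose: f = 1/(12*(w + 4)) - 1/(12*(w - 2)); each piece integrates to a log, atan, or power term.
Check: d/dw[-log(w - 2)/12 + log(w + 4)/12] = -1/(2*w**2 + 4*w - 16), which equals f(w).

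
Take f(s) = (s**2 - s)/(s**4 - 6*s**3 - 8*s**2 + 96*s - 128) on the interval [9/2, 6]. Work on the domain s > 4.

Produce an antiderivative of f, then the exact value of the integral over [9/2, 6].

Antiderivative: F(s) = (-3*(s - 4)*log(s - 4) + 8*(s - 4)*log(s - 2) - 5*(s - 4)*log(s + 4) - 72)/(96*(s - 4)); value = -5*log(10)/96 - log(5/2)/12 - log(2)/16 + 5*log(17/2)/96 + log(4)/12 + 9/8

The denominator factors as (s - 4)**2*(s - 2)*(s + 4); partial fractions split f into directly integrable pieces: -5/(96*(s + 4)) + 1/(12*(s - 2)) - 1/(32*(s - 4)) + 3/(4*(s - 4)**2).
F(s) = (-3*(s - 4)*log(s - 4) + 8*(s - 4)*log(s - 2) - 5*(s - 4)*log(s + 4) - 72)/(96*(s - 4)) is an antiderivative of f.
Check: d/ds[(-3*(s - 4)*log(s - 4) + 8*(s - 4)*log(s - 2) - 5*(s - 4)*log(s + 4) - 72)/(96*(s - 4))] = (s**2 - s)/(s**4 - 6*s**3 - 8*s**2 + 96*s - 128) = f(s).
F(6) = -3/8 - 5*log(10)/96 - log(2)/32 + log(4)/12; F(9/2) = -3/2 - 5*log(17/2)/96 + log(2)/32 + log(5/2)/12.
Integral = F(6) - F(9/2) = -5*log(10)/96 - log(5/2)/12 - log(2)/16 + 5*log(17/2)/96 + log(4)/12 + 9/8.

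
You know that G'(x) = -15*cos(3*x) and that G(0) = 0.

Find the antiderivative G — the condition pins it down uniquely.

G(x) = -5*sin(3*x)

Any candidate G(x) must reproduce the stated G'(x) exactly.
A general antiderivative is -5*sin(3*x) + C.
The condition gives C = 0 - (0) = 0.
So G(x) = -5*sin(3*x).
Check: d/dx[-5*sin(3*x)] = -15*cos(3*x) = G'(x).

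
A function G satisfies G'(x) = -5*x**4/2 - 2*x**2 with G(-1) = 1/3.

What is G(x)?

The integrand splits into summands that can be handled one at a time.
A general antiderivative is -x**5/2 - 2*x**3/3 - 4/3 + C.
The condition gives C = 1/3 - (-1/6) = 1/2.
So G(x) = (-3*x**5 - 4*x**3 - 5)/6.
Check: d/dx[(-3*x**5 - 4*x**3 - 5)/6] = -5*x**4/2 - 2*x**2 = G'(x).

G(x) = (-3*x**5 - 4*x**3 - 5)/6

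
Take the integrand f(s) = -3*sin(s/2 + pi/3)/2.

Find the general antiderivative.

For F(s) to be correct the identity F'(s) - f(s) = 0 must hold.
Check: d/ds[3*cos(s/2 + pi/3)] = -3*sin(s/2 + pi/3)/2 = f(s).

F(s) = 3*cos(s/2 + pi/3) + C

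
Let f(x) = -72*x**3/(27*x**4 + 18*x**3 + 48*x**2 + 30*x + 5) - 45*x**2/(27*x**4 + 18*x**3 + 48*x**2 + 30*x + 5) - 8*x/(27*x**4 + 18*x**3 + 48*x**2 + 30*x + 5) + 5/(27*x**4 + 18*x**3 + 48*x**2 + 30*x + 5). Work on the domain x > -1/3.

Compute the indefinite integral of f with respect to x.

F(x) = (-12*x*log(x**2 + 5/3) - 4*log(x**2 + 5/3) - 1)/(9*x + 3) + C

Integrate term by term and add the pieces.
Check: d/dx[(-12*x*log(x**2 + 5/3) - 4*log(x**2 + 5/3) - 1)/(9*x + 3)] = (-72*x**3 - 45*x**2 - 8*x + 5)/(27*x**4 + 18*x**3 + 48*x**2 + 30*x + 5), which equals f(x).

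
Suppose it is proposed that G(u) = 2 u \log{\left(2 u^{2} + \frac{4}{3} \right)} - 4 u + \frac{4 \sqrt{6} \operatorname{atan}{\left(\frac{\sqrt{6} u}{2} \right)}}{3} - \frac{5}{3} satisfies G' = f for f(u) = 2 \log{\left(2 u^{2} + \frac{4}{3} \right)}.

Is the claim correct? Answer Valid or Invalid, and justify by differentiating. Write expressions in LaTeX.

Valid. The derivative of G reproduces f.

d/du[G] = 2 \log{\left(u^{2} + \frac{2}{3} \right)} + 2 \log{\left(2 \right)}
This equals f(u) exactly, so the claim holds.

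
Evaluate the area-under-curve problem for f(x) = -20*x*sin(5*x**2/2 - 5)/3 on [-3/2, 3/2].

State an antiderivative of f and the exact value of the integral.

The substitution u = 5*x**2/2 - 5 works: f is exactly (dF/du)*(du/dx) for that inner function.
F(x) = 4*cos(5*x**2/2 - 5)/3 is an antiderivative of f.
Check: d/dx[4*cos(5*x**2/2 - 5)/3] = -20*x*sin(5*x**2/2 - 5)/3 = f(x).
F(3/2) = 4*cos(5/8)/3; F(-3/2) = 4*cos(5/8)/3.
Integral = F(3/2) - F(-3/2) = 0.

Antiderivative: F(x) = 4*cos(5*x**2/2 - 5)/3; value = 0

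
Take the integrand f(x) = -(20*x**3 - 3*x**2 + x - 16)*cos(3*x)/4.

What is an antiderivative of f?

An antiderivative is F(x) = -5*x**3*sin(3*x)/3 + x**2*sin(3*x)/4 - 5*x**2*cos(3*x)/3 + 37*x*sin(3*x)/36 + x*cos(3*x)/6 + 23*sin(3*x)/18 + 37*cos(3*x)/108.

Whatever form F(x) takes, F'(x) = f(x) is non-negotiable.
Check: d/dx[-5*x**3*sin(3*x)/3 + x**2*sin(3*x)/4 - 5*x**2*cos(3*x)/3 + 37*x*sin(3*x)/36 + x*cos(3*x)/6 + 23*sin(3*x)/18 + 37*cos(3*x)/108] = -5*x**3*cos(3*x) + 3*x**2*cos(3*x)/4 - x*cos(3*x)/4 + 4*cos(3*x), which equals f(x).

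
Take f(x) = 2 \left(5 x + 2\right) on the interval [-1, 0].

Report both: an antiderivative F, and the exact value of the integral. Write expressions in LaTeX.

Since d/dx undoes antidifferentiation here, F'(x) = f(x) is required of F(x).
F(x) = 5 x^{2} + 4 x is an antiderivative of f.
Check: d/dx[5 x^{2} + 4 x] = 10 x + 4, which equals f(x).
F(0) = 0; F(-1) = 1.
Integral = F(0) - F(-1) = -1.

Antiderivative: F(x) = 5 x^{2} + 4 x; value = -1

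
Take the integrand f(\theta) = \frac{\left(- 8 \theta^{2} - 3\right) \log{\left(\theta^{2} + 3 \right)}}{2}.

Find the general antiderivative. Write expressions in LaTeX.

F(\theta) = \frac{16 \theta^{3} + 3 \theta \left(- 8 \theta^{2} - 9\right) \log{\left(\theta^{2} + 3 \right)} - 90 \theta + 90 \sqrt{3} \operatorname{atan}{\left(\frac{\sqrt{3} \theta}{3} \right)}}{18} + C

Since d/d\theta undoes antidifferentiation here, F'(\theta) = f(\theta) is required of F(\theta).
Check: d/d\theta[\frac{16 \theta^{3} + 3 \theta \left(- 8 \theta^{2} - 9\right) \log{\left(\theta^{2} + 3 \right)} - 90 \theta + 90 \sqrt{3} \operatorname{atan}{\left(\frac{\sqrt{3} \theta}{3} \right)}}{18}] = - 4 \theta^{2} \log{\left(\theta^{2} + 3 \right)} - \frac{3 \log{\left(\theta^{2} + 3 \right)}}{2}, which equals f(\theta).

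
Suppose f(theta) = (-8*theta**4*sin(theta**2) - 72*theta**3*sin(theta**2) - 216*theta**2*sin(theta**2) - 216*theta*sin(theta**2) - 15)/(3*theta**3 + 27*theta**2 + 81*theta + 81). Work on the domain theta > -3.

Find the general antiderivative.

An antiderivative F(theta) passes only if d/dtheta[F] lands on f(theta) exactly.
Check: d/dtheta[(8*(theta + 3)**2*cos(theta**2) + 15)/(6*(theta + 3)**2)] = (-8*theta**4*sin(theta**2) - 72*theta**3*sin(theta**2) - 216*theta**2*sin(theta**2) - 216*theta*sin(theta**2) - 15)/(3*theta**3 + 27*theta**2 + 81*theta + 81) = f(theta).

F(theta) = (8*(theta + 3)**2*cos(theta**2) + 15)/(6*(theta + 3)**2) + C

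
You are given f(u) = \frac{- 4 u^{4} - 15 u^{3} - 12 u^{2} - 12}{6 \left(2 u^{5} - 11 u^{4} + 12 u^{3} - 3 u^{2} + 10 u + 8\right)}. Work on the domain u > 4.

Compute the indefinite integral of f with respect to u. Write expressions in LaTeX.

The denominator factors as 6 \left(u - 4\right) \left(u - 2\right) \left(2 u + 1\right) \left(u^{2} + 1\right); partial fractions split f into directly integrable pieces: \frac{317 u + 44}{2550 \left(u^{2} + 1\right)} - \frac{107}{675 \left(2 u + 1\right)} + \frac{61}{75 \left(u - 2\right)} - \frac{547}{459 \left(u - 4\right)}.
Check: d/du[\frac{- 54700 \log{\left(u - 4 \right)} + 37332 \log{\left(u - 2 \right)} - 3638 \log{\left(u + \frac{1}{2} \right)} + 2853 \log{\left(u^{2} + 1 \right)} + 792 \operatorname{atan}{\left(u \right)}}{45900}] = \frac{- 4 u^{4} - 15 u^{3} - 12 u^{2} - 12}{12 u^{5} - 66 u^{4} + 72 u^{3} - 18 u^{2} + 60 u + 48}, which equals f(u).

F(u) = \frac{- 54700 \log{\left(u - 4 \right)} + 37332 \log{\left(u - 2 \right)} - 3638 \log{\left(u + \frac{1}{2} \right)} + 2853 \log{\left(u^{2} + 1 \right)} + 792 \operatorname{atan}{\left(u \right)}}{45900} + C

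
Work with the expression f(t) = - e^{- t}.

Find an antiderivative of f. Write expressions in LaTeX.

An antiderivative is F(t) = e^{- t}.

Since d/dt undoes antidifferentiation here, F'(t) = f(t) is required of F(t).
Check: d/dt[e^{- t}] = - e^{- t} = f(t).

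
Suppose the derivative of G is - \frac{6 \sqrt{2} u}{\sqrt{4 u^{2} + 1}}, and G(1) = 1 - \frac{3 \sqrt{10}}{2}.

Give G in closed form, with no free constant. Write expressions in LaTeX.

G(u) = 1 - 3 \sqrt{2 u^{2} + \frac{1}{2}}

G'(u) matches the chain-rule pattern g'(h)*h' with inner function h(u) = 2 u^{2} + \frac{1}{2}; substituting w = h(u) collapses the integral.
A general antiderivative is - 3 \sqrt{2 u^{2} + \frac{1}{2}} + C.
The condition gives C = 1 - \frac{3 \sqrt{10}}{2} - (- \frac{3 \sqrt{10}}{2}) = 1.
So G(u) = 1 - 3 \sqrt{2 u^{2} + \frac{1}{2}}.
Check: d/du[1 - 3 \sqrt{2 u^{2} + \frac{1}{2}}] = - \frac{6 \sqrt{2} u}{\sqrt{4 u^{2} + 1}} = G'(u).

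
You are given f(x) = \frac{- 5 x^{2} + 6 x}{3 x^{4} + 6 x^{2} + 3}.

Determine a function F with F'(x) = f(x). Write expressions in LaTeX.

Whatever form F(x) takes, F'(x) = f(x) is non-negotiable.
Check: d/dx[- \frac{5 x^{2} \operatorname{atan}{\left(x \right)} - 5 x + 5 \operatorname{atan}{\left(x \right)} + 6}{6 \left(x^{2} + 1\right)}] = \frac{- 5 x^{2} + 6 x}{3 x^{4} + 6 x^{2} + 3} = f(x).

An antiderivative is F(x) = - \frac{5 x^{2} \operatorname{atan}{\left(x \right)} - 5 x + 5 \operatorname{atan}{\left(x \right)} + 6}{6 \left(x^{2} + 1\right)}.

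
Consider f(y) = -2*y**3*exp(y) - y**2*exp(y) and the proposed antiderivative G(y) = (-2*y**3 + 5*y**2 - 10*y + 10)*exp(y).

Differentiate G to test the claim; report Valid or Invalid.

d/dy[G] = -2*y**3*exp(y) - y**2*exp(y)
This equals f(y) exactly, so the claim holds.

Valid - differentiating G returns exactly f.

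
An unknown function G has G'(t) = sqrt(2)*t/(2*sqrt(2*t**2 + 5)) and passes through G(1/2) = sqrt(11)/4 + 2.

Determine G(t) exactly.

G'(t) matches the chain-rule pattern g'(h)*h' with inner function h(t) = t**2 + 5/2; substituting u = h(t) collapses the integral.
A general antiderivative is sqrt(t**2 + 5/2)/2 + C.
The condition gives C = sqrt(11)/4 + 2 - (sqrt(11)/4) = 2.
So G(t) = (sqrt(2)*sqrt(2*t**2 + 5) + 8)/4.
Check: d/dt[(sqrt(2)*sqrt(2*t**2 + 5) + 8)/4] = sqrt(2)*t/(2*sqrt(2*t**2 + 5)) = G'(t).

G(t) = (sqrt(2)*sqrt(2*t**2 + 5) + 8)/4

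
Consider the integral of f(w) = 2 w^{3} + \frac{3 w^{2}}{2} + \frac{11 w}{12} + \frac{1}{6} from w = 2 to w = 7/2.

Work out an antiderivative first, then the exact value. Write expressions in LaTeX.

Antiderivative: F(w) = \frac{\left(- 6 w^{2} - 3 w - 2\right)^{2}}{72}; value = \frac{177}{2}

f matches the chain-rule pattern g'(h)*h' with inner function h(w) = - w^{2} - \frac{w}{2} - \frac{1}{3}; substituting u = h(w) collapses the integral.
F(w) = \frac{\left(- 6 w^{2} - 3 w - 2\right)^{2}}{72} is an antiderivative of f.
Check: d/dw[\frac{\left(- 6 w^{2} - 3 w - 2\right)^{2}}{72}] = 2 w^{3} + \frac{3 w^{2}}{2} + \frac{11 w}{12} + \frac{1}{6} = f(w).
F(7/2) = \frac{1849}{18}; F(2) = \frac{128}{9}.
Integral = F(7/2) - F(2) = \frac{177}{2}.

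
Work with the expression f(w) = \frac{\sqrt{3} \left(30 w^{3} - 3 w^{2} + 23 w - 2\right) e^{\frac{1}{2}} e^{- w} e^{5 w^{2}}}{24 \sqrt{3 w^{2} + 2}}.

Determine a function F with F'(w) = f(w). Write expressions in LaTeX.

An antiderivative is F(w) = \frac{\sqrt{3} \sqrt{3 w^{2} + 2} e^{\frac{1}{2}} e^{- w} e^{5 w^{2}}}{24}.

Recognize the product-rule pattern: f = u'v + uv' with u = \frac{\sqrt{w^{2} + \frac{2}{3}}}{8}, v = e^{5 w^{2} - w + \frac{1}{2}}, so integration by parts undoes it.
Check: d/dw[\frac{\sqrt{3} \sqrt{3 w^{2} + 2} e^{\frac{1}{2}} e^{- w} e^{5 w^{2}}}{24}] = \frac{\left(30 \sqrt{3} w^{3} e^{\frac{1}{2}} e^{5 w^{2}} - 3 \sqrt{3} w^{2} e^{\frac{1}{2}} e^{5 w^{2}} + 23 \sqrt{3} w e^{\frac{1}{2}} e^{5 w^{2}} - 2 \sqrt{3} e^{\frac{1}{2}} e^{5 w^{2}}\right) e^{- w}}{24 \sqrt{3 w^{2} + 2}}, which equals f(w).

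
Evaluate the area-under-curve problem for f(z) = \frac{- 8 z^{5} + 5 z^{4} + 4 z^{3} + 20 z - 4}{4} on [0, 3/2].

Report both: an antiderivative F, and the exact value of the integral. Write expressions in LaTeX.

Whatever form F(z) takes, F'(z) = f(z) is non-negotiable.
F(z) = - \frac{z^{6}}{3} + \frac{z^{5}}{4} + \frac{z^{4}}{4} + \frac{5 z^{2}}{2} - z is an antiderivative of f.
Check: d/dz[- \frac{z^{6}}{3} + \frac{z^{5}}{4} + \frac{z^{4}}{4} + \frac{5 z^{2}}{2} - z] = - 2 z^{5} + \frac{5 z^{4}}{4} + z^{3} + 5 z - 1, which equals f(z).
F(3/2) = \frac{447}{128}; F(0) = 0.
Integral = F(3/2) - F(0) = \frac{447}{128}.

Antiderivative: F(z) = - \frac{z^{6}}{3} + \frac{z^{5}}{4} + \frac{z^{4}}{4} + \frac{5 z^{2}}{2} - z; value = \frac{447}{128}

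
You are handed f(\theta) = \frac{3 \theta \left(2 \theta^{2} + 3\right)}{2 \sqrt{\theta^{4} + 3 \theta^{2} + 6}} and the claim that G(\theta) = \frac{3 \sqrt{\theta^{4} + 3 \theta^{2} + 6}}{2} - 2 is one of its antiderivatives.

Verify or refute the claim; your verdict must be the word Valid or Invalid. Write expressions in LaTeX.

d/d\theta[G] = \frac{6 \theta^{3} + 9 \theta}{2 \sqrt{\theta^{4} + 3 \theta^{2} + 6}}
This equals f(\theta) exactly, so the claim holds.

Valid. The derivative of G reproduces f.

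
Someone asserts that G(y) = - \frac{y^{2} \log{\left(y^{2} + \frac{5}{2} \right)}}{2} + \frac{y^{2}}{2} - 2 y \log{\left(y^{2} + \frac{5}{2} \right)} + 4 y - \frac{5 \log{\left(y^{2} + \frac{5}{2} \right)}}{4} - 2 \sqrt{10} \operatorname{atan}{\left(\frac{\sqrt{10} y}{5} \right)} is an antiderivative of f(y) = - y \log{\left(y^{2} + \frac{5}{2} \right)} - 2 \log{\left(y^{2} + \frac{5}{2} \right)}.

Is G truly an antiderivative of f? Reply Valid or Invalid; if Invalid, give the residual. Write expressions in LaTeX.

Valid: G'(y) = f(y).

d/dy[G] = - y \log{\left(y^{2} + \frac{5}{2} \right)} - 2 \log{\left(y^{2} + \frac{5}{2} \right)}
This equals f(y) exactly, so the claim holds.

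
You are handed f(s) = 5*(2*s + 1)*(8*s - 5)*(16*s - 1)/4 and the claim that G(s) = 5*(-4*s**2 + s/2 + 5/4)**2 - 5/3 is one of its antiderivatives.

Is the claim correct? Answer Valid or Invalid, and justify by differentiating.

Valid. The derivative of G reproduces f.

d/ds[G] = 320*s**3 - 60*s**2 - 195*s/2 + 25/4
This equals f(s) exactly, so the claim holds.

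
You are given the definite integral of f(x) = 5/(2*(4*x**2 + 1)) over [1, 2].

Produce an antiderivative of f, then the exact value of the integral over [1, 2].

For F(x) to be correct the identity F'(x) - f(x) = 0 must hold.
F(x) = 5*atan(2*x)/4 is an antiderivative of f.
Check: d/dx[5*atan(2*x)/4] = 5/(8*x**2 + 2), which equals f(x).
F(2) = 5*atan(4)/4; F(1) = 5*atan(2)/4.
Integral = F(2) - F(1) = -5*atan(2)/4 + 5*atan(4)/4.

Antiderivative: F(x) = 5*atan(2*x)/4; value = -5*atan(2)/4 + 5*atan(4)/4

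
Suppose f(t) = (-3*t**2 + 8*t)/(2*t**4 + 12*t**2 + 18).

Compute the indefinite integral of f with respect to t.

Recover f(t) by differentiating a candidate F(t); any mismatch rules it out.
Check: d/dt[-(8 - 3*t)/(4*t**2 + 12) - sqrt(3)*atan(sqrt(3)*t/3)/4] = (-3*t**2 + 8*t)/(2*t**4 + 12*t**2 + 18) = f(t).

F(t) = -(8 - 3*t)/(4*t**2 + 12) - sqrt(3)*atan(sqrt(3)*t/3)/4 + C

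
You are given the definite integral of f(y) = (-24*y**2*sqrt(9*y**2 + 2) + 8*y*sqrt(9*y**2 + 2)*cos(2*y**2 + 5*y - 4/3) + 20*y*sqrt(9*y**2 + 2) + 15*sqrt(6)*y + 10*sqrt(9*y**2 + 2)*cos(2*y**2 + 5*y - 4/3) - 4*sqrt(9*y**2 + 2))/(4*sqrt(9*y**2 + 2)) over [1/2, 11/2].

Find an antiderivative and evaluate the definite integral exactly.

An antiderivative F(y) passes only if d/dy[F] lands on f(y) exactly.
F(y) = -2*y**3 + 5*y**2/2 - y + 5*sqrt(6)*sqrt(9*y**2 + 2)/12 + sin(2*y**2 + 5*y - 4/3)/2 is an antiderivative of f.
Check: d/dy[-2*y**3 + 5*y**2/2 - y + 5*sqrt(6)*sqrt(9*y**2 + 2)/12 + sin(2*y**2 + 5*y - 4/3)/2] = (-24*y**2*sqrt(9*y**2 + 2) + 8*y*sqrt(9*y**2 + 2)*cos(2*y**2 + 5*y - 4/3) + 20*y*sqrt(9*y**2 + 2) + 15*sqrt(6)*y + 10*sqrt(9*y**2 + 2)*cos(2*y**2 + 5*y - 4/3) - 4*sqrt(9*y**2 + 2))/(4*sqrt(9*y**2 + 2)) = f(y).
F(11/2) = -2101/8 + sin(260/3)/2 + 5*sqrt(6582)/24; F(1/2) = -1/8 + sin(5/3)/2 + 5*sqrt(102)/24.
Integral = F(11/2) - F(1/2) = -525/2 - 5*sqrt(102)/24 - sin(5/3)/2 + sin(260/3)/2 + 5*sqrt(6582)/24.

Antiderivative: F(y) = -2*y**3 + 5*y**2/2 - y + 5*sqrt(6)*sqrt(9*y**2 + 2)/12 + sin(2*y**2 + 5*y - 4/3)/2; value = -525/2 - 5*sqrt(102)/24 - sin(5/3)/2 + sin(260/3)/2 + 5*sqrt(6582)/24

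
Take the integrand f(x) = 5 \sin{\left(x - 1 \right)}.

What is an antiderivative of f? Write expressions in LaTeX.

Check any antiderivative F(x) by computing F'(x) and comparing it with f(x).
Check: d/dx[- 5 \cos{\left(x - 1 \right)}] = 5 \sin{\left(x - 1 \right)} = f(x).

An antiderivative is F(x) = - 5 \cos{\left(x - 1 \right)}.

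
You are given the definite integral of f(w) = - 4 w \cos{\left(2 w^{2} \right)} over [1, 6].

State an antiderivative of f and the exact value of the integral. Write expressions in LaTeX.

The substitution u = 2 w^{2} works: f is exactly (dF/du)*(du/dw) for that inner function.
F(w) = - \sin{\left(2 w^{2} \right)} is an antiderivative of f.
Check: d/dw[- \sin{\left(2 w^{2} \right)}] = - 4 w \cos{\left(2 w^{2} \right)} = f(w).
F(6) = - \sin{\left(72 \right)}; F(1) = - \sin{\left(2 \right)}.
Integral = F(6) - F(1) = - \sin{\left(72 \right)} + \sin{\left(2 \right)}.

Antiderivative: F(w) = - \sin{\left(2 w^{2} \right)}; value = - \sin{\left(72 \right)} + \sin{\left(2 \right)}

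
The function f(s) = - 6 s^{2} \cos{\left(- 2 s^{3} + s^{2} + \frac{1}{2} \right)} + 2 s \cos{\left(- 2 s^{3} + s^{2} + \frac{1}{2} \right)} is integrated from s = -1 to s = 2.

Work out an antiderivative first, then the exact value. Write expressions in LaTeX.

Antiderivative: F(s) = \sin{\left(- 2 s^{3} + s^{2} + \frac{1}{2} \right)}; value = - \sin{\left(\frac{7}{2} \right)} - \sin{\left(\frac{23}{2} \right)}

The substitution u = - 2 s^{3} + s^{2} + \frac{1}{2} works: f is exactly (dF/du)*(du/ds) for that inner function.
F(s) = \sin{\left(- 2 s^{3} + s^{2} + \frac{1}{2} \right)} is an antiderivative of f.
Check: d/ds[\sin{\left(- 2 s^{3} + s^{2} + \frac{1}{2} \right)}] = - 6 s^{2} \cos{\left(- 2 s^{3} + s^{2} + \frac{1}{2} \right)} + 2 s \cos{\left(- 2 s^{3} + s^{2} + \frac{1}{2} \right)} = f(s).
F(2) = - \sin{\left(\frac{23}{2} \right)}; F(-1) = \sin{\left(\frac{7}{2} \right)}.
Integral = F(2) - F(-1) = - \sin{\left(\frac{7}{2} \right)} - \sin{\left(\frac{23}{2} \right)}.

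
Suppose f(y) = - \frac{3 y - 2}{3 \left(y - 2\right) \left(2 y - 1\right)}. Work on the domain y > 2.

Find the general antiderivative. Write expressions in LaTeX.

F(y) = - \frac{4 \log{\left(y - 2 \right)}}{9} - \frac{\log{\left(y - \frac{1}{2} \right)}}{18} + C

Factor the denominator (3 \left(y - 2\right) \left(2 y - 1\right)) and decompose: f = - \frac{1}{9 \left(2 y - 1\right)} - \frac{4}{9 \left(y - 2\right)}; each piece integrates to a log, atan, or power term.
Check: d/dy[- \frac{4 \log{\left(y - 2 \right)}}{9} - \frac{\log{\left(y - \frac{1}{2} \right)}}{18}] = \frac{2 - 3 y}{6 y^{2} - 15 y + 6}, which equals f(y).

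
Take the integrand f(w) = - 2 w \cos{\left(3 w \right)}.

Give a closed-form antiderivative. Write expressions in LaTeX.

An antiderivative F(w) passes only if d/dw[F] lands on f(w) exactly.
Check: d/dw[- \frac{2 w \sin{\left(3 w \right)}}{3} - \frac{2 \cos{\left(3 w \right)}}{9}] = - 2 w \cos{\left(3 w \right)} = f(w).

An antiderivative is F(w) = - \frac{2 w \sin{\left(3 w \right)}}{3} - \frac{2 \cos{\left(3 w \right)}}{9}.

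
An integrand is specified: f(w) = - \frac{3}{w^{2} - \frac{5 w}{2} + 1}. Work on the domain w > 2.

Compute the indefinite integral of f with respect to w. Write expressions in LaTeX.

F(w) = - 2 \log{\left(w - 2 \right)} + 2 \log{\left(w - \frac{1}{2} \right)} + C

The denominator factors as \left(w - 2\right) \left(2 w - 1\right); partial fractions split f into directly integrable pieces: \frac{4}{2 w - 1} - \frac{2}{w - 2}.
Check: d/dw[- 2 \log{\left(w - 2 \right)} + 2 \log{\left(w - \frac{1}{2} \right)}] = - \frac{6}{2 w^{2} - 5 w + 2}, which equals f(w).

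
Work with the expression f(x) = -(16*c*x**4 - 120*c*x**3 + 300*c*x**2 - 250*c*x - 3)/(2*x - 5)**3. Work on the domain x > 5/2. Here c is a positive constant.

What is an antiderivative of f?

Differentiate the proposed F(x) back; it has to land on f(x) exactly.
Check: d/dx[-c*x**2 - 3/(16*x**2 - 80*x + 100)] = (-16*c*x**4 + 120*c*x**3 - 300*c*x**2 + 250*c*x + 3)/(8*x**3 - 60*x**2 + 150*x - 125), which equals f(x).

An antiderivative is F(x) = -c*x**2 - 3/(16*x**2 - 80*x + 100).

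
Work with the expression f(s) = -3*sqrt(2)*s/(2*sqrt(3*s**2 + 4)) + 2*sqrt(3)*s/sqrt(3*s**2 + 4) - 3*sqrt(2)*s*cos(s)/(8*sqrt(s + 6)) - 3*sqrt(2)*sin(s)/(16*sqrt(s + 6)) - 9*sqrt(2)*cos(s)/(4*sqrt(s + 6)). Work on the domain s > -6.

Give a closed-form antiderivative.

The integrand splits into summands that can be handled one at a time.
Check: d/ds[sqrt(6)*(-3*sqrt(3)*sqrt(s + 6)*sin(s) - 4*sqrt(3)*sqrt(3*s**2 + 4) + 8*sqrt(2)*sqrt(3*s**2 + 4))/24] = (-24*sqrt(2)*s*sqrt(s + 6) + 32*sqrt(3)*s*sqrt(s + 6) - 6*sqrt(2)*s*sqrt(3*s**2 + 4)*cos(s) - 3*sqrt(2)*sqrt(3*s**2 + 4)*sin(s) - 36*sqrt(2)*sqrt(3*s**2 + 4)*cos(s))/(16*sqrt(s + 6)*sqrt(3*s**2 + 4)), which equals f(s).

An antiderivative is F(s) = sqrt(6)*(-3*sqrt(3)*sqrt(s + 6)*sin(s) - 4*sqrt(3)*sqrt(3*s**2 + 4) + 8*sqrt(2)*sqrt(3*s**2 + 4))/24.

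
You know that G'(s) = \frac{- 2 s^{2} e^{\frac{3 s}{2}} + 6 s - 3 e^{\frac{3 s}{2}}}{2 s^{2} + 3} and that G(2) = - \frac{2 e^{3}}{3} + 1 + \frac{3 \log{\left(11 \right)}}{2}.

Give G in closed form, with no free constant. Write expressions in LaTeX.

G(s) = - \frac{4 e^{\frac{3 s}{2}} - 9 \log{\left(2 s^{2} + 3 \right)} - 6}{6}

Any candidate G(s) must reproduce the stated G'(s) exactly.
A general antiderivative is - \frac{2 e^{\frac{3 s}{2}}}{3} + \frac{3 \log{\left(2 s^{2} + 3 \right)}}{2} + C.
The condition gives C = - \frac{2 e^{3}}{3} + 1 + \frac{3 \log{\left(11 \right)}}{2} - (- \frac{2 e^{3}}{3} + \frac{3 \log{\left(11 \right)}}{2}) = 1.
So G(s) = - \frac{4 e^{\frac{3 s}{2}} - 9 \log{\left(2 s^{2} + 3 \right)} - 6}{6}.
Check: d/ds[- \frac{4 e^{\frac{3 s}{2}} - 9 \log{\left(2 s^{2} + 3 \right)} - 6}{6}] = \frac{- 2 s^{2} e^{\frac{3 s}{2}} + 6 s - 3 e^{\frac{3 s}{2}}}{2 s^{2} + 3} = G'(s).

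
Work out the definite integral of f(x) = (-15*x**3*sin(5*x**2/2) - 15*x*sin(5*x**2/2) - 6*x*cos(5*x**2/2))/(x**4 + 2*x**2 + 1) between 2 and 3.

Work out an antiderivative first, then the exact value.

f has the shape u'v + uv' for u = 3/(x**2 + 1) and v = cos(5*x**2/2) — it is the derivative of the product u*v.
F(x) = 3*cos(5*x**2/2)/(x**2 + 1) is an antiderivative of f.
Check: d/dx[3*cos(5*x**2/2)/(x**2 + 1)] = (-15*x**3*sin(5*x**2/2) - 15*x*sin(5*x**2/2) - 6*x*cos(5*x**2/2))/(x**4 + 2*x**2 + 1) = f(x).
F(3) = 3*cos(45/2)/10; F(2) = 3*cos(10)/5.
Integral = F(3) - F(2) = 3*cos(45/2)/10 - 3*cos(10)/5.

Antiderivative: F(x) = 3*cos(5*x**2/2)/(x**2 + 1); value = 3*cos(45/2)/10 - 3*cos(10)/5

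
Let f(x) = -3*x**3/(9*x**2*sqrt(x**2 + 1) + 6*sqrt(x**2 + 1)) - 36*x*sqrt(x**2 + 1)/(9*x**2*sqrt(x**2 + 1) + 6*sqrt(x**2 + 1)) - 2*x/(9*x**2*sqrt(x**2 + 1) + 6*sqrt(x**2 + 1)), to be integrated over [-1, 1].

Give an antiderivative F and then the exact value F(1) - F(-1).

The integrand splits into summands that can be handled one at a time.
F(x) = -(sqrt(x**2 + 1) + 6*log(3*x**2 + 2))/3 is an antiderivative of f.
Check: d/dx[-(sqrt(x**2 + 1) + 6*log(3*x**2 + 2))/3] = (-3*x**3 - 36*x*sqrt(x**2 + 1) - 2*x)/(9*x**2*sqrt(x**2 + 1) + 6*sqrt(x**2 + 1)), which equals f(x).
F(1) = -2*log(5) - sqrt(2)/3; F(-1) = -2*log(5) - sqrt(2)/3.
Integral = F(1) - F(-1) = 0.

Antiderivative: F(x) = -(sqrt(x**2 + 1) + 6*log(3*x**2 + 2))/3; value = 0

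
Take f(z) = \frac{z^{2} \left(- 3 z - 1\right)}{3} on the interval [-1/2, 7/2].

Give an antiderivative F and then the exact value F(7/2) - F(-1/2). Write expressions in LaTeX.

Antiderivative: F(z) = - \frac{z^{4}}{4} - \frac{z^{3}}{9}; value = - \frac{761}{18}

A candidate is checked by its d/dz: the result must match f(z).
F(z) = - \frac{z^{4}}{4} - \frac{z^{3}}{9} is an antiderivative of f.
Check: d/dz[- \frac{z^{4}}{4} - \frac{z^{3}}{9}] = - z^{3} - \frac{z^{2}}{3}, which equals f(z).
F(7/2) = - \frac{24353}{576}; F(-1/2) = - \frac{1}{576}.
Integral = F(7/2) - F(-1/2) = - \frac{761}{18}.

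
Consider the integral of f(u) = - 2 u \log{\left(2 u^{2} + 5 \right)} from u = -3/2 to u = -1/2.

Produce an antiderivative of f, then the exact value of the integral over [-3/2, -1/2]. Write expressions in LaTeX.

For F(u) to be correct the identity F'(u) - f(u) = 0 must hold.
F(u) = - u^{2} \log{\left(2 u^{2} + 5 \right)} + u^{2} - \frac{5 \log{\left(2 u^{2} + 5 \right)}}{2} is an antiderivative of f.
Check: d/du[- u^{2} \log{\left(2 u^{2} + 5 \right)} + u^{2} - \frac{5 \log{\left(2 u^{2} + 5 \right)}}{2}] = - 2 u \log{\left(2 u^{2} + 5 \right)} = f(u).
F(-1/2) = \frac{1}{4} - \frac{11 \log{\left(\frac{11}{2} \right)}}{4}; F(-3/2) = \frac{9}{4} - \frac{19 \log{\left(\frac{19}{2} \right)}}{4}.
Integral = F(-1/2) - F(-3/2) = - \frac{11 \log{\left(\frac{11}{2} \right)}}{4} - 2 + \frac{19 \log{\left(\frac{19}{2} \right)}}{4}.

Antiderivative: F(u) = - u^{2} \log{\left(2 u^{2} + 5 \right)} + u^{2} - \frac{5 \log{\left(2 u^{2} + 5 \right)}}{2}; value = - \frac{11 \log{\left(\frac{11}{2} \right)}}{4} - 2 + \frac{19 \log{\left(\frac{19}{2} \right)}}{4}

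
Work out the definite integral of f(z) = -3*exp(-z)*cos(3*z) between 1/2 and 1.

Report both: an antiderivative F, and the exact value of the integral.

Antiderivative: F(z) = 3*(-3*sin(3*z) + cos(3*z))*exp(-z)/10; value = 3*exp(-1)*cos(3)/10 - 9*exp(-1)*sin(3)/10 - 3*exp(-1/2)*cos(3/2)/10 + 9*exp(-1/2)*sin(3/2)/10

Differentiate the proposed F(z) back; it has to land on f(z) exactly.
F(z) = 3*(-3*sin(3*z) + cos(3*z))*exp(-z)/10 is an antiderivative of f.
Check: d/dz[3*(-3*sin(3*z) + cos(3*z))*exp(-z)/10] = -3*exp(-z)*cos(3*z) = f(z).
F(1) = 3*exp(-1)*cos(3)/10 - 9*exp(-1)*sin(3)/10; F(1/2) = -9*exp(-1/2)*sin(3/2)/10 + 3*exp(-1/2)*cos(3/2)/10.
Integral = F(1) - F(1/2) = 3*exp(-1)*cos(3)/10 - 9*exp(-1)*sin(3)/10 - 3*exp(-1/2)*cos(3/2)/10 + 9*exp(-1/2)*sin(3/2)/10.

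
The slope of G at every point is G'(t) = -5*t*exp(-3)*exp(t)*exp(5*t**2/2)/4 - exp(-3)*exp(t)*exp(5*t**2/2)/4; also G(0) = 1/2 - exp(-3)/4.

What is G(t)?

G(t) = 1/2 - exp(5*t**2/2 + t - 3)/4

The substitution u = 5*t**2/2 + t - 3 works: G'(t) is exactly (dG/du)*(du/dt) for that inner function.
A general antiderivative is -exp(5*t**2/2 + t - 3)/4 + C.
The condition gives C = 1/2 - exp(-3)/4 - (-exp(-3)/4) = 1/2.
So G(t) = 1/2 - exp(5*t**2/2 + t - 3)/4.
Check: d/dt[1/2 - exp(5*t**2/2 + t - 3)/4] = -5*t*exp(-3)*exp(t)*exp(5*t**2/2)/4 - exp(-3)*exp(t)*exp(5*t**2/2)/4 = G'(t).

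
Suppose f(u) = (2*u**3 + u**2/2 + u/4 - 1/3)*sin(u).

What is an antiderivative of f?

An antiderivative is F(u) = -2*u**3*cos(u) + 6*u**2*sin(u) - u**2*cos(u)/2 + u*sin(u) + 47*u*cos(u)/4 - 47*sin(u)/4 + 4*cos(u)/3.

Differentiate the proposed F(u) back; it has to land on f(u) exactly.
Check: d/du[-2*u**3*cos(u) + 6*u**2*sin(u) - u**2*cos(u)/2 + u*sin(u) + 47*u*cos(u)/4 - 47*sin(u)/4 + 4*cos(u)/3] = 2*u**3*sin(u) + u**2*sin(u)/2 + u*sin(u)/4 - sin(u)/3, which equals f(u).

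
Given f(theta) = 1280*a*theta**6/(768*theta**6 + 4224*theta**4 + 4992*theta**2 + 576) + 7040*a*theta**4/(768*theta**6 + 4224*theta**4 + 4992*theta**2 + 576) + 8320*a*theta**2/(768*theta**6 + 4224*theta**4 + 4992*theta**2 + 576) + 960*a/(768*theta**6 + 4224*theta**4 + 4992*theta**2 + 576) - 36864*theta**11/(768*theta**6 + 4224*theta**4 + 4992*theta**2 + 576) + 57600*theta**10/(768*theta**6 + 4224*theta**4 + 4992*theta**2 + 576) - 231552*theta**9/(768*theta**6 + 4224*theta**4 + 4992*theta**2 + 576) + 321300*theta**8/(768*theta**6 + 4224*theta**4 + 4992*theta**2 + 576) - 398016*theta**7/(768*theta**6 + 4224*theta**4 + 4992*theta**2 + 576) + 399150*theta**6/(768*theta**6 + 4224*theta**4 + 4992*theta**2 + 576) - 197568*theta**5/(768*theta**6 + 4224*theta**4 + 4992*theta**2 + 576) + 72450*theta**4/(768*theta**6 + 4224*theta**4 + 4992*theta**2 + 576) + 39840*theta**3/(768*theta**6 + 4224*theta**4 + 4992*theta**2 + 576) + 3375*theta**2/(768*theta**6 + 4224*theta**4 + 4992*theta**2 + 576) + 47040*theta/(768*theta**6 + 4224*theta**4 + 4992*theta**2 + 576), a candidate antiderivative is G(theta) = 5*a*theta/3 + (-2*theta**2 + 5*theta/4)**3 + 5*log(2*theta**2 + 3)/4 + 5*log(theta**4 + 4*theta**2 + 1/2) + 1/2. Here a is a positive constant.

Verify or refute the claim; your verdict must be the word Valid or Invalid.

d/dtheta[G] = (1280*a*theta**6 + 7040*a*theta**4 + 8320*a*theta**2 + 960*a - 36864*theta**11 + 57600*theta**10 - 231552*theta**9 + 321300*theta**8 - 398016*theta**7 + 399150*theta**6 - 197568*theta**5 + 72450*theta**4 + 39840*theta**3 + 3375*theta**2 + 47040*theta)/(768*theta**6 + 4224*theta**4 + 4992*theta**2 + 576)
This equals f(theta) exactly, so the claim holds.

Valid. The derivative of G reproduces f.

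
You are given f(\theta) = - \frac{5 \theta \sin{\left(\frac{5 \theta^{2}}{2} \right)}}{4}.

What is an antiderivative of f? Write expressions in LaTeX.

An antiderivative is F(\theta) = \frac{\cos{\left(\frac{5 \theta^{2}}{2} \right)}}{4}.

The substitution u = \frac{5 \theta^{2}}{2} works: f is exactly (dF/du)*(du/d\theta) for that inner function.
Check: d/d\theta[\frac{\cos{\left(\frac{5 \theta^{2}}{2} \right)}}{4}] = - \frac{5 \theta \sin{\left(\frac{5 \theta^{2}}{2} \right)}}{4} = f(\theta).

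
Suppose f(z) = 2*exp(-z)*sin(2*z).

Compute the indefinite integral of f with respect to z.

F(z) = 2*(-sin(2*z) - 2*cos(2*z))*exp(-z)/5 + C

A first test for any F(z): its z-derivative must equal f(z) identically.
Check: d/dz[2*(-sin(2*z) - 2*cos(2*z))*exp(-z)/5] = 2*exp(-z)*sin(2*z) = f(z).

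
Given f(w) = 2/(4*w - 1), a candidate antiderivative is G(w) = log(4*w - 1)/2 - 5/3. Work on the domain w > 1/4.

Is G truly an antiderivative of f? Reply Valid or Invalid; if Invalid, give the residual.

d/dw[G] = 2/(4*w - 1)
This equals f(w) exactly, so the claim holds.

Valid: G'(w) = f(w).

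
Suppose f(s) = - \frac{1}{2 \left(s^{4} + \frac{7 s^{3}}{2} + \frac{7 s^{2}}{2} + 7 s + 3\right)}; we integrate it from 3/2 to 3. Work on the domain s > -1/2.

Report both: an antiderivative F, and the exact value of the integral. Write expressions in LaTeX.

The denominator factors as \left(s + 3\right) \left(2 s + 1\right) \left(s^{2} + 2\right); partial fractions split f into directly integrable pieces: \frac{7 s + 1}{99 \left(s^{2} + 2\right)} - \frac{8}{45 \left(2 s + 1\right)} + \frac{1}{55 \left(s + 3\right)}.
F(s) = - \frac{4 \log{\left(s + \frac{1}{2} \right)}}{45} + \frac{\log{\left(s + 3 \right)}}{55} + \frac{7 \log{\left(s^{2} + 2 \right)}}{198} + \frac{\sqrt{2} \operatorname{atan}{\left(\frac{\sqrt{2} s}{2} \right)}}{198} is an antiderivative of f.
Check: d/ds[- \frac{4 \log{\left(s + \frac{1}{2} \right)}}{45} + \frac{\log{\left(s + 3 \right)}}{55} + \frac{7 \log{\left(s^{2} + 2 \right)}}{198} + \frac{\sqrt{2} \operatorname{atan}{\left(\frac{\sqrt{2} s}{2} \right)}}{198}] = - \frac{1}{2 s^{4} + 7 s^{3} + 7 s^{2} + 14 s + 6}, which equals f(s).
F(3) = - \frac{4 \log{\left(\frac{7}{2} \right)}}{45} + \frac{\sqrt{2} \operatorname{atan}{\left(\frac{3 \sqrt{2}}{2} \right)}}{198} + \frac{\log{\left(6 \right)}}{55} + \frac{7 \log{\left(11 \right)}}{198}; F(3/2) = - \frac{4 \log{\left(2 \right)}}{45} + \frac{\sqrt{2} \operatorname{atan}{\left(\frac{3 \sqrt{2}}{4} \right)}}{198} + \frac{\log{\left(\frac{9}{2} \right)}}{55} + \frac{7 \log{\left(\frac{17}{4} \right)}}{198}.
Integral = F(3) - F(3/2) = - \frac{4 \log{\left(\frac{7}{2} \right)}}{45} - \frac{7 \log{\left(\frac{17}{4} \right)}}{198} - \frac{\log{\left(\frac{9}{2} \right)}}{55} - \frac{\sqrt{2} \operatorname{atan}{\left(\frac{3 \sqrt{2}}{4} \right)}}{198} + \frac{\sqrt{2} \operatorname{atan}{\left(\frac{3 \sqrt{2}}{2} \right)}}{198} + \frac{\log{\left(6 \right)}}{55} + \frac{4 \log{\left(2 \right)}}{45} + \frac{7 \log{\left(11 \right)}}{198}.

Antiderivative: F(s) = - \frac{4 \log{\left(s + \frac{1}{2} \right)}}{45} + \frac{\log{\left(s + 3 \right)}}{55} + \frac{7 \log{\left(s^{2} + 2 \right)}}{198} + \frac{\sqrt{2} \operatorname{atan}{\left(\frac{\sqrt{2} s}{2} \right)}}{198}; value = - \frac{4 \log{\left(\frac{7}{2} \right)}}{45} - \frac{7 \log{\left(\frac{17}{4} \right)}}{198} - \frac{\log{\left(\frac{9}{2} \right)}}{55} - \frac{\sqrt{2} \operatorname{atan}{\left(\frac{3 \sqrt{2}}{4} \right)}}{198} + \frac{\sqrt{2} \operatorname{atan}{\left(\frac{3 \sqrt{2}}{2} \right)}}{198} + \frac{\log{\left(6 \right)}}{55} + \frac{4 \log{\left(2 \right)}}{45} + \frac{7 \log{\left(11 \right)}}{198}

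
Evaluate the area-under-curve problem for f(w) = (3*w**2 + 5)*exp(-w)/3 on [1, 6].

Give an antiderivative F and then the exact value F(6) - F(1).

Antiderivative: F(w) = -w**2*exp(-w) - 2*w*exp(-w) - 11*exp(-w)/3; value = -155*exp(-6)/3 + 20*exp(-1)/3

f has the shape u'v + uv' for u = -w**2 - 2*w - 11/3 and v = exp(-w) — it is the derivative of the product u*v.
F(w) = -w**2*exp(-w) - 2*w*exp(-w) - 11*exp(-w)/3 is an antiderivative of f.
Check: d/dw[-w**2*exp(-w) - 2*w*exp(-w) - 11*exp(-w)/3] = (3*w**2 + 5)*exp(-w)/3 = f(w).
F(6) = -155*exp(-6)/3; F(1) = -20*exp(-1)/3.
Integral = F(6) - F(1) = -155*exp(-6)/3 + 20*exp(-1)/3.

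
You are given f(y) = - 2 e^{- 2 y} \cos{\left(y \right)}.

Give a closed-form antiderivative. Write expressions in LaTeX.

An antiderivative is F(y) = - \frac{2 e^{- 2 y} \sin{\left(y \right)}}{5} + \frac{4 e^{- 2 y} \cos{\left(y \right)}}{5}.

A candidate is checked by its d/dy: the result must match f(y).
Check: d/dy[- \frac{2 e^{- 2 y} \sin{\left(y \right)}}{5} + \frac{4 e^{- 2 y} \cos{\left(y \right)}}{5}] = - 2 e^{- 2 y} \cos{\left(y \right)} = f(y).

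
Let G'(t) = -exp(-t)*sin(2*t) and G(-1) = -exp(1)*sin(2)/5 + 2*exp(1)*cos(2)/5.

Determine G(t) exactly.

G(t) = (sin(2*t) + 2*cos(2*t))*exp(-t)/5

The proposed G(t) is checked by its d/dt: the result must match the given G'(t).
A general antiderivative is exp(-t)*sin(2*t)/5 + 2*exp(-t)*cos(2*t)/5 + C.
The condition gives C = -exp(1)*sin(2)/5 + 2*exp(1)*cos(2)/5 - (-exp(1)*sin(2)/5 + 2*exp(1)*cos(2)/5) = 0.
So G(t) = (sin(2*t) + 2*cos(2*t))*exp(-t)/5.
Check: d/dt[(sin(2*t) + 2*cos(2*t))*exp(-t)/5] = -exp(-t)*sin(2*t) = G'(t).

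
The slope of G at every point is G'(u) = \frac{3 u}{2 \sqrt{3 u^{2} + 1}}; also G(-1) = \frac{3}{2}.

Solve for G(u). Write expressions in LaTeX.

G'(u) matches the chain-rule pattern g'(h)*h' with inner function h(u) = 3 u^{2} + 1; substituting w = h(u) collapses the integral.
A general antiderivative is \frac{\sqrt{3 u^{2} + 1}}{2} + C.
The condition gives C = \frac{3}{2} - (1) = \frac{1}{2}.
So G(u) = \frac{\sqrt{3 u^{2} + 1}}{2} + \frac{1}{2}.
Check: d/du[\frac{\sqrt{3 u^{2} + 1}}{2} + \frac{1}{2}] = \frac{3 u}{2 \sqrt{3 u^{2} + 1}} = G'(u).

G(u) = \frac{\sqrt{3 u^{2} + 1}}{2} + \frac{1}{2}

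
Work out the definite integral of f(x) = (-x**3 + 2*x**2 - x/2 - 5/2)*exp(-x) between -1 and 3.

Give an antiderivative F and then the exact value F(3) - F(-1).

Recognize the product-rule pattern: f = u'v + uv' with u = x**3 + x**2 + 5*x/2 + 5, v = exp(-x), so integration by parts undoes it.
F(x) = x**3*exp(-x) + x**2*exp(-x) + 5*x*exp(-x)/2 + 5*exp(-x) is an antiderivative of f.
Check: d/dx[x**3*exp(-x) + x**2*exp(-x) + 5*x*exp(-x)/2 + 5*exp(-x)] = (-2*x**3 + 4*x**2 - x - 5)*exp(-x)/2, which equals f(x).
F(3) = 97*exp(-3)/2; F(-1) = 5*exp(1)/2.
Integral = F(3) - F(-1) = -5*exp(1)/2 + 97*exp(-3)/2.

Antiderivative: F(x) = x**3*exp(-x) + x**2*exp(-x) + 5*x*exp(-x)/2 + 5*exp(-x); value = -5*exp(1)/2 + 97*exp(-3)/2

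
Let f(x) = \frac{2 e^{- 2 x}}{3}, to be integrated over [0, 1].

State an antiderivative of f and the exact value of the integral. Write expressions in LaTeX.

A candidate is checked by its d/dx: the result must match f(x).
F(x) = - \frac{e^{- 2 x}}{3} is an antiderivative of f.
Check: d/dx[- \frac{e^{- 2 x}}{3}] = \frac{2 e^{- 2 x}}{3} = f(x).
F(1) = - \frac{1}{3 e^{2}}; F(0) = - \frac{1}{3}.
Integral = F(1) - F(0) = \frac{1}{3} - \frac{1}{3 e^{2}}.

Antiderivative: F(x) = - \frac{e^{- 2 x}}{3}; value = \frac{1}{3} - \frac{1}{3 e^{2}}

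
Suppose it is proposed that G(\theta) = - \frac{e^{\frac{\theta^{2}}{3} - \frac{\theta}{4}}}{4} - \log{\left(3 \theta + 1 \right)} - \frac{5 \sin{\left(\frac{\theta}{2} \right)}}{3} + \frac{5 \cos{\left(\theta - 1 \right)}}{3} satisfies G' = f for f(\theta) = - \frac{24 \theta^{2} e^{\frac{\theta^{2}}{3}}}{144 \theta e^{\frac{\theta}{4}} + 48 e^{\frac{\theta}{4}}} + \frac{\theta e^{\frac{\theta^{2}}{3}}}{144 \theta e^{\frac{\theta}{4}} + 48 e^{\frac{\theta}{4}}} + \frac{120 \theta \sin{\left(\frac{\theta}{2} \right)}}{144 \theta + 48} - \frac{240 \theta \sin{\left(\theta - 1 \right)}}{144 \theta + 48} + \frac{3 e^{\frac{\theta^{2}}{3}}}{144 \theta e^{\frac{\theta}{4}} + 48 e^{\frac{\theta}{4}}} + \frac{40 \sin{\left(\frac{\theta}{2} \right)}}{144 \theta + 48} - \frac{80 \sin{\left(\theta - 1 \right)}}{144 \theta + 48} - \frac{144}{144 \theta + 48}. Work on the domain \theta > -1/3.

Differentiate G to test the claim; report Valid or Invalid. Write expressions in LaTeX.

d/d\theta[G] = \frac{- 24 \theta^{2} e^{- \frac{\theta}{4}} e^{\frac{\theta^{2}}{3}} - 240 \theta \sin{\left(\theta - 1 \right)} - 120 \theta \cos{\left(\frac{\theta}{2} \right)} + \theta e^{- \frac{\theta}{4}} e^{\frac{\theta^{2}}{3}} - 80 \sin{\left(\theta - 1 \right)} - 40 \cos{\left(\frac{\theta}{2} \right)} - 144 + 3 e^{- \frac{\theta}{4}} e^{\frac{\theta^{2}}{3}}}{144 \theta + 48}
d/d\theta[G] - f(\theta) = - \frac{5 \sin{\left(\frac{\theta}{2} \right)}}{6} - \frac{5 \cos{\left(\frac{\theta}{2} \right)}}{6} != 0.

Invalid: d/d\theta[G] - f = - \frac{5 \sin{\left(\frac{\theta}{2} \right)}}{6} - \frac{5 \cos{\left(\frac{\theta}{2} \right)}}{6}, which is not 0.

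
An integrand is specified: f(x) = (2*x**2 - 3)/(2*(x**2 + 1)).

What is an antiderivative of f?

A candidate is checked by its d/dx: the result must match f(x).
Check: d/dx[x - 5*atan(x)/2] = (2*x**2 - 3)/(2*x**2 + 2), which equals f(x).

An antiderivative is F(x) = x - 5*atan(x)/2.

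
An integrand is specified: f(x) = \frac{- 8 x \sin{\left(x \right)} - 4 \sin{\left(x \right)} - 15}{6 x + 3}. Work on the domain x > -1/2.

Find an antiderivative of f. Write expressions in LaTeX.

An antiderivative is F(x) = - \frac{5 \log{\left(2 x + 1 \right)}}{2} + \frac{4 \cos{\left(x \right)}}{3}.

An antiderivative F(x) passes only if d/dx[F] lands on f(x) exactly.
Check: d/dx[- \frac{5 \log{\left(2 x + 1 \right)}}{2} + \frac{4 \cos{\left(x \right)}}{3}] = \frac{- 8 x \sin{\left(x \right)} - 4 \sin{\left(x \right)} - 15}{6 x + 3} = f(x).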